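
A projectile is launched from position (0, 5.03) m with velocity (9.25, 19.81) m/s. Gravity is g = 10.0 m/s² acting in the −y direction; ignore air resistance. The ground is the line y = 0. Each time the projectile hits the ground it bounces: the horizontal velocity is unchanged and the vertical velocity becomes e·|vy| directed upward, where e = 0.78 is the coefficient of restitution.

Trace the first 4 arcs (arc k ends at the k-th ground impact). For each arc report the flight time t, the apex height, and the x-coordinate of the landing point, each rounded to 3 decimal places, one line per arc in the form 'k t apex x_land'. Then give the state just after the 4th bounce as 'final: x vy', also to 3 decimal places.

1 4.201 24.652 38.863
2 3.464 14.998 70.904
3 2.702 9.125 95.896
4 2.107 5.552 115.390
final: 115.390 8.219

Arc 1: start y=5.030, vy=19.810 → t=4.201, apex=24.652, x_land=38.863, impact vy=-22.204
  bounce: vy ← 0.78·22.204 = 17.319
Arc 2: start y=0.000, vy=17.319 → t=3.464, apex=14.998, x_land=70.904, impact vy=-17.319
  bounce: vy ← 0.78·17.319 = 13.509
Arc 3: start y=0.000, vy=13.509 → t=2.702, apex=9.125, x_land=95.896, impact vy=-13.509
  bounce: vy ← 0.78·13.509 = 10.537
Arc 4: start y=0.000, vy=10.537 → t=2.107, apex=5.552, x_land=115.390, impact vy=-10.537
  bounce: vy ← 0.78·10.537 = 8.219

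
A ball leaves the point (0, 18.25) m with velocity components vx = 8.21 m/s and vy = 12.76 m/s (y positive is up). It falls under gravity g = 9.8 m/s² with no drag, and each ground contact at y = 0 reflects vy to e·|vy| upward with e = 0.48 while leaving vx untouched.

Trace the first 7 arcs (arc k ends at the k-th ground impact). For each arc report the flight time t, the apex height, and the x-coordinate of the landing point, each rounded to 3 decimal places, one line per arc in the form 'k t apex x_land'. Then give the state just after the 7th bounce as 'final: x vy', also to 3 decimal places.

1 3.630 26.557 29.803
2 2.235 6.119 48.152
3 1.073 1.410 56.959
4 0.515 0.325 61.187
5 0.247 0.075 63.216
6 0.119 0.017 64.190
7 0.057 0.004 64.657
final: 64.657 0.134

Arc 1: start y=18.250, vy=12.760 → t=3.630, apex=26.557, x_land=29.803, impact vy=-22.815
  bounce: vy ← 0.48·22.815 = 10.951
Arc 2: start y=0.000, vy=10.951 → t=2.235, apex=6.119, x_land=48.152, impact vy=-10.951
  bounce: vy ← 0.48·10.951 = 5.257
Arc 3: start y=0.000, vy=5.257 → t=1.073, apex=1.410, x_land=56.959, impact vy=-5.257
  bounce: vy ← 0.48·5.257 = 2.523
Arc 4: start y=0.000, vy=2.523 → t=0.515, apex=0.325, x_land=61.187, impact vy=-2.523
  bounce: vy ← 0.48·2.523 = 1.211
Arc 5: start y=0.000, vy=1.211 → t=0.247, apex=0.075, x_land=63.216, impact vy=-1.211
  bounce: vy ← 0.48·1.211 = 0.581
Arc 6: start y=0.000, vy=0.581 → t=0.119, apex=0.017, x_land=64.190, impact vy=-0.581
  bounce: vy ← 0.48·0.581 = 0.279
Arc 7: start y=0.000, vy=0.279 → t=0.057, apex=0.004, x_land=64.657, impact vy=-0.279
  bounce: vy ← 0.48·0.279 = 0.134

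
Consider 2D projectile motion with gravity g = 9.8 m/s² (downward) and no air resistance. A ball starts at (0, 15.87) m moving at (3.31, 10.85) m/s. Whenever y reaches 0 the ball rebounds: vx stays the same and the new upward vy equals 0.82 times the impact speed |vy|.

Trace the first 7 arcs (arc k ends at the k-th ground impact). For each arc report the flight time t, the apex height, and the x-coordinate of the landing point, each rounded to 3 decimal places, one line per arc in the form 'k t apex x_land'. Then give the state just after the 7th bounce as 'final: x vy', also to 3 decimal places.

1 3.220 21.876 10.658
2 3.465 14.710 22.128
3 2.841 9.891 31.534
4 2.330 6.651 39.246
5 1.911 4.472 45.570
6 1.567 3.007 50.756
7 1.285 2.022 55.008
final: 55.008 5.162

Arc 1: start y=15.870, vy=10.850 → t=3.220, apex=21.876, x_land=10.658, impact vy=-20.707
  bounce: vy ← 0.82·20.707 = 16.980
Arc 2: start y=0.000, vy=16.980 → t=3.465, apex=14.710, x_land=22.128, impact vy=-16.980
  bounce: vy ← 0.82·16.980 = 13.923
Arc 3: start y=0.000, vy=13.923 → t=2.841, apex=9.891, x_land=31.534, impact vy=-13.923
  bounce: vy ← 0.82·13.923 = 11.417
Arc 4: start y=0.000, vy=11.417 → t=2.330, apex=6.651, x_land=39.246, impact vy=-11.417
  bounce: vy ← 0.82·11.417 = 9.362
Arc 5: start y=0.000, vy=9.362 → t=1.911, apex=4.472, x_land=45.570, impact vy=-9.362
  bounce: vy ← 0.82·9.362 = 7.677
Arc 6: start y=0.000, vy=7.677 → t=1.567, apex=3.007, x_land=50.756, impact vy=-7.677
  bounce: vy ← 0.82·7.677 = 6.295
Arc 7: start y=0.000, vy=6.295 → t=1.285, apex=2.022, x_land=55.008, impact vy=-6.295
  bounce: vy ← 0.82·6.295 = 5.162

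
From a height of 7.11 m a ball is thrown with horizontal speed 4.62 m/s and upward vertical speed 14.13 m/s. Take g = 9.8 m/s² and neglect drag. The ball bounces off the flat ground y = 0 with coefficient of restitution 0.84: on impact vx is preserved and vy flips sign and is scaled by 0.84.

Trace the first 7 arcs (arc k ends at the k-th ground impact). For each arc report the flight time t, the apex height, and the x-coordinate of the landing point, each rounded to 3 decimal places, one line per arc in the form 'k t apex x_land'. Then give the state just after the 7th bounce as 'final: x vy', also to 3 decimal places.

Arc 1: start y=7.110, vy=14.130 → t=3.321, apex=17.297, x_land=15.341, impact vy=-18.412
  bounce: vy ← 0.84·18.412 = 15.466
Arc 2: start y=0.000, vy=15.466 → t=3.156, apex=12.204, x_land=29.924, impact vy=-15.466
  bounce: vy ← 0.84·15.466 = 12.992
Arc 3: start y=0.000, vy=12.992 → t=2.651, apex=8.611, x_land=42.173, impact vy=-12.992
  bounce: vy ← 0.84·12.992 = 10.913
Arc 4: start y=0.000, vy=10.913 → t=2.227, apex=6.076, x_land=52.463, impact vy=-10.913
  bounce: vy ← 0.84·10.913 = 9.167
Arc 5: start y=0.000, vy=9.167 → t=1.871, apex=4.287, x_land=61.106, impact vy=-9.167
  bounce: vy ← 0.84·9.167 = 7.700
Arc 6: start y=0.000, vy=7.700 → t=1.571, apex=3.025, x_land=68.366, impact vy=-7.700
  bounce: vy ← 0.84·7.700 = 6.468
Arc 7: start y=0.000, vy=6.468 → t=1.320, apex=2.135, x_land=74.465, impact vy=-6.468
  bounce: vy ← 0.84·6.468 = 5.433

1 3.321 17.297 15.341
2 3.156 12.204 29.924
3 2.651 8.611 42.173
4 2.227 6.076 52.463
5 1.871 4.287 61.106
6 1.571 3.025 68.366
7 1.320 2.135 74.465
final: 74.465 5.433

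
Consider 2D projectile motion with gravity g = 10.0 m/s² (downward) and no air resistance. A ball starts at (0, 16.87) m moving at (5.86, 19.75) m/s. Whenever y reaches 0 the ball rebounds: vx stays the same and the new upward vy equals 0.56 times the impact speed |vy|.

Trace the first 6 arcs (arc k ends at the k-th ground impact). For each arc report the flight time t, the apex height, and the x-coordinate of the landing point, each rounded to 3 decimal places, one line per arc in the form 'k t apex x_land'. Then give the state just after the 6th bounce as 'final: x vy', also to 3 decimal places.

1 4.672 36.373 27.379
2 3.021 11.407 45.081
3 1.692 3.577 54.994
4 0.947 1.122 60.545
5 0.531 0.352 63.654
6 0.297 0.110 65.395
final: 65.395 0.832

Arc 1: start y=16.870, vy=19.750 → t=4.672, apex=36.373, x_land=27.379, impact vy=-26.972
  bounce: vy ← 0.56·26.972 = 15.104
Arc 2: start y=0.000, vy=15.104 → t=3.021, apex=11.407, x_land=45.081, impact vy=-15.104
  bounce: vy ← 0.56·15.104 = 8.458
Arc 3: start y=0.000, vy=8.458 → t=1.692, apex=3.577, x_land=54.994, impact vy=-8.458
  bounce: vy ← 0.56·8.458 = 4.737
Arc 4: start y=0.000, vy=4.737 → t=0.947, apex=1.122, x_land=60.545, impact vy=-4.737
  bounce: vy ← 0.56·4.737 = 2.653
Arc 5: start y=0.000, vy=2.653 → t=0.531, apex=0.352, x_land=63.654, impact vy=-2.653
  bounce: vy ← 0.56·2.653 = 1.485
Arc 6: start y=0.000, vy=1.485 → t=0.297, apex=0.110, x_land=65.395, impact vy=-1.485
  bounce: vy ← 0.56·1.485 = 0.832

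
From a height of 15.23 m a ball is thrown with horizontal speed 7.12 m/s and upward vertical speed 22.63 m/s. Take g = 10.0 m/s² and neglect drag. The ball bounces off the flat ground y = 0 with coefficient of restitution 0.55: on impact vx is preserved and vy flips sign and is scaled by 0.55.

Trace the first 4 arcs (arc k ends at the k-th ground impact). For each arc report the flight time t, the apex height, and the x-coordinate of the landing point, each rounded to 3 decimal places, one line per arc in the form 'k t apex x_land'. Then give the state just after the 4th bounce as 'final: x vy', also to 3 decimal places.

Arc 1: start y=15.230, vy=22.630 → t=5.121, apex=40.836, x_land=36.460, impact vy=-28.578
  bounce: vy ← 0.55·28.578 = 15.718
Arc 2: start y=0.000, vy=15.718 → t=3.144, apex=12.353, x_land=58.843, impact vy=-15.718
  bounce: vy ← 0.55·15.718 = 8.645
Arc 3: start y=0.000, vy=8.645 → t=1.729, apex=3.737, x_land=71.153, impact vy=-8.645
  bounce: vy ← 0.55·8.645 = 4.755
Arc 4: start y=0.000, vy=4.755 → t=0.951, apex=1.130, x_land=77.924, impact vy=-4.755
  bounce: vy ← 0.55·4.755 = 2.615

1 5.121 40.836 36.460
2 3.144 12.353 58.843
3 1.729 3.737 71.153
4 0.951 1.130 77.924
final: 77.924 2.615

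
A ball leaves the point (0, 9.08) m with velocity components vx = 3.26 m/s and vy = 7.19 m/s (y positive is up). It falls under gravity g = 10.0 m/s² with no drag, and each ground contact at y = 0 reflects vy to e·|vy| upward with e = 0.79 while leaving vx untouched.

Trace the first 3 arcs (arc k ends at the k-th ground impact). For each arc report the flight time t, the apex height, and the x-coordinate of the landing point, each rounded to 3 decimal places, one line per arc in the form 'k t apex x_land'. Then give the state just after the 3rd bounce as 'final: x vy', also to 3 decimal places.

Arc 1: start y=9.080, vy=7.190 → t=2.246, apex=11.665, x_land=7.323, impact vy=-15.274
  bounce: vy ← 0.79·15.274 = 12.066
Arc 2: start y=0.000, vy=12.066 → t=2.413, apex=7.280, x_land=15.191, impact vy=-12.066
  bounce: vy ← 0.79·12.066 = 9.533
Arc 3: start y=0.000, vy=9.533 → t=1.907, apex=4.543, x_land=21.406, impact vy=-9.533
  bounce: vy ← 0.79·9.533 = 7.531

1 2.246 11.665 7.323
2 2.413 7.280 15.191
3 1.907 4.543 21.406
final: 21.406 7.531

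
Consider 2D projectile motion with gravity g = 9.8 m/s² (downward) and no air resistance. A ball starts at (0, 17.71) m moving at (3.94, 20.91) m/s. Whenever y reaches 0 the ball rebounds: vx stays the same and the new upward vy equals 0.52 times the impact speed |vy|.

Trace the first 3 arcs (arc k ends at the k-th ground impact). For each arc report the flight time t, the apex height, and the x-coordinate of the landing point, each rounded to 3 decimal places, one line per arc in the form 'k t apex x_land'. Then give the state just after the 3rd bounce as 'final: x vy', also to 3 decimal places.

1 4.991 40.018 19.666
2 2.972 10.821 31.376
3 1.545 2.926 37.465
final: 37.465 3.938

Arc 1: start y=17.710, vy=20.910 → t=4.991, apex=40.018, x_land=19.666, impact vy=-28.006
  bounce: vy ← 0.52·28.006 = 14.563
Arc 2: start y=0.000, vy=14.563 → t=2.972, apex=10.821, x_land=31.376, impact vy=-14.563
  bounce: vy ← 0.52·14.563 = 7.573
Arc 3: start y=0.000, vy=7.573 → t=1.545, apex=2.926, x_land=37.465, impact vy=-7.573
  bounce: vy ← 0.52·7.573 = 3.938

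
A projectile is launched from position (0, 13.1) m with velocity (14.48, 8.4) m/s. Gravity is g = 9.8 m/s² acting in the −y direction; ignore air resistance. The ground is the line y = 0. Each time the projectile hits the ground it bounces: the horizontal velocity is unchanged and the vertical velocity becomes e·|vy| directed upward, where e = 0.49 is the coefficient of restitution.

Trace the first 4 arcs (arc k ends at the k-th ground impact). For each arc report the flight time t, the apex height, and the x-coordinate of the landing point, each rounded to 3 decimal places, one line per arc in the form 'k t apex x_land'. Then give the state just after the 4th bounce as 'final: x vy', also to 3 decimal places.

1 2.703 16.700 39.143
2 1.809 4.010 65.340
3 0.887 0.963 78.177
4 0.434 0.231 84.467
final: 84.467 1.043

Arc 1: start y=13.100, vy=8.400 → t=2.703, apex=16.700, x_land=39.143, impact vy=-18.092
  bounce: vy ← 0.49·18.092 = 8.865
Arc 2: start y=0.000, vy=8.865 → t=1.809, apex=4.010, x_land=65.340, impact vy=-8.865
  bounce: vy ← 0.49·8.865 = 4.344
Arc 3: start y=0.000, vy=4.344 → t=0.887, apex=0.963, x_land=78.177, impact vy=-4.344
  bounce: vy ← 0.49·4.344 = 2.129
Arc 4: start y=0.000, vy=2.129 → t=0.434, apex=0.231, x_land=84.467, impact vy=-2.129
  bounce: vy ← 0.49·2.129 = 1.043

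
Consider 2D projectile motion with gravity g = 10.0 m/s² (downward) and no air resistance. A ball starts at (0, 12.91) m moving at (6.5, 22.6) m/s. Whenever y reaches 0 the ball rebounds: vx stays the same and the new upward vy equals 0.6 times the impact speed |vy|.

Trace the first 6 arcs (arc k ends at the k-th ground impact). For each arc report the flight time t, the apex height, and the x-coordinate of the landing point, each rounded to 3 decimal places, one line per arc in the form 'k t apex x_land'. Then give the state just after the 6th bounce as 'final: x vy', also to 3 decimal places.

Arc 1: start y=12.910, vy=22.600 → t=5.033, apex=38.448, x_land=32.715, impact vy=-27.730
  bounce: vy ← 0.6·27.730 = 16.638
Arc 2: start y=0.000, vy=16.638 → t=3.328, apex=13.841, x_land=54.344, impact vy=-16.638
  bounce: vy ← 0.6·16.638 = 9.983
Arc 3: start y=0.000, vy=9.983 → t=1.997, apex=4.983, x_land=67.322, impact vy=-9.983
  bounce: vy ← 0.6·9.983 = 5.990
Arc 4: start y=0.000, vy=5.990 → t=1.198, apex=1.794, x_land=75.108, impact vy=-5.990
  bounce: vy ← 0.6·5.990 = 3.594
Arc 5: start y=0.000, vy=3.594 → t=0.719, apex=0.646, x_land=79.780, impact vy=-3.594
  bounce: vy ← 0.6·3.594 = 2.156
Arc 6: start y=0.000, vy=2.156 → t=0.431, apex=0.232, x_land=82.584, impact vy=-2.156
  bounce: vy ← 0.6·2.156 = 1.294

1 5.033 38.448 32.715
2 3.328 13.841 54.344
3 1.997 4.983 67.322
4 1.198 1.794 75.108
5 0.719 0.646 79.780
6 0.431 0.232 82.584
final: 82.584 1.294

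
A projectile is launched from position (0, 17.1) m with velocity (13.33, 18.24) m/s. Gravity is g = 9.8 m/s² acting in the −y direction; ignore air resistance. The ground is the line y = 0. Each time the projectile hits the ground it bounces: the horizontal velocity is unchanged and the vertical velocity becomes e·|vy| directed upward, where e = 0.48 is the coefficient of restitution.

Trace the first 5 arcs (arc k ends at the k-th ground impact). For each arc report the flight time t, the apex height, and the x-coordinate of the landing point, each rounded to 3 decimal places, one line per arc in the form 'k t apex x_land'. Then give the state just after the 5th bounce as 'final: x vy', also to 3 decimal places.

1 4.498 34.074 59.962
2 2.532 7.851 93.707
3 1.215 1.809 109.905
4 0.583 0.417 117.680
5 0.280 0.096 121.412
final: 121.412 0.658

Arc 1: start y=17.100, vy=18.240 → t=4.498, apex=34.074, x_land=59.962, impact vy=-25.843
  bounce: vy ← 0.48·25.843 = 12.405
Arc 2: start y=0.000, vy=12.405 → t=2.532, apex=7.851, x_land=93.707, impact vy=-12.405
  bounce: vy ← 0.48·12.405 = 5.954
Arc 3: start y=0.000, vy=5.954 → t=1.215, apex=1.809, x_land=109.905, impact vy=-5.954
  bounce: vy ← 0.48·5.954 = 2.858
Arc 4: start y=0.000, vy=2.858 → t=0.583, apex=0.417, x_land=117.680, impact vy=-2.858
  bounce: vy ← 0.48·2.858 = 1.372
Arc 5: start y=0.000, vy=1.372 → t=0.280, apex=0.096, x_land=121.412, impact vy=-1.372
  bounce: vy ← 0.48·1.372 = 0.658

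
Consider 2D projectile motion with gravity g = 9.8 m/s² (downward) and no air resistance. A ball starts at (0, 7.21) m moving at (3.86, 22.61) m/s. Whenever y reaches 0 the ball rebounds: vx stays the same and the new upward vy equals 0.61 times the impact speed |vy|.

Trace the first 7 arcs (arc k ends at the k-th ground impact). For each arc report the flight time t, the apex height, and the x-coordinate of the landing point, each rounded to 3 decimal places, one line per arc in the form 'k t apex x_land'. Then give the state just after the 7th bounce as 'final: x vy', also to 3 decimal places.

1 4.914 33.292 18.967
2 3.180 12.388 31.242
3 1.940 4.610 38.730
4 1.183 1.715 43.297
5 0.722 0.638 46.083
6 0.440 0.237 47.783
7 0.269 0.088 48.820
final: 48.820 0.803

Arc 1: start y=7.210, vy=22.610 → t=4.914, apex=33.292, x_land=18.967, impact vy=-25.545
  bounce: vy ← 0.61·25.545 = 15.582
Arc 2: start y=0.000, vy=15.582 → t=3.180, apex=12.388, x_land=31.242, impact vy=-15.582
  bounce: vy ← 0.61·15.582 = 9.505
Arc 3: start y=0.000, vy=9.505 → t=1.940, apex=4.610, x_land=38.730, impact vy=-9.505
  bounce: vy ← 0.61·9.505 = 5.798
Arc 4: start y=0.000, vy=5.798 → t=1.183, apex=1.715, x_land=43.297, impact vy=-5.798
  bounce: vy ← 0.61·5.798 = 3.537
Arc 5: start y=0.000, vy=3.537 → t=0.722, apex=0.638, x_land=46.083, impact vy=-3.537
  bounce: vy ← 0.61·3.537 = 2.157
Arc 6: start y=0.000, vy=2.157 → t=0.440, apex=0.237, x_land=47.783, impact vy=-2.157
  bounce: vy ← 0.61·2.157 = 1.316
Arc 7: start y=0.000, vy=1.316 → t=0.269, apex=0.088, x_land=48.820, impact vy=-1.316
  bounce: vy ← 0.61·1.316 = 0.803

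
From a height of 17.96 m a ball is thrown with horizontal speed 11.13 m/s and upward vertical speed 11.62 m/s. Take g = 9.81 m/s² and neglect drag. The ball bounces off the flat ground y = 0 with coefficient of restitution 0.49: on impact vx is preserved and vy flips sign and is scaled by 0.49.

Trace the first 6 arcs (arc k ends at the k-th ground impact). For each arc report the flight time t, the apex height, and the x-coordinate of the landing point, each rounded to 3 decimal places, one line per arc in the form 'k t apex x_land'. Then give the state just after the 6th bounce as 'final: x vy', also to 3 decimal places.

1 3.435 24.842 38.231
2 2.205 5.965 62.778
3 1.081 1.432 74.806
4 0.530 0.344 80.700
5 0.259 0.083 83.588
6 0.127 0.020 85.003
final: 85.003 0.306

Arc 1: start y=17.960, vy=11.620 → t=3.435, apex=24.842, x_land=38.231, impact vy=-22.077
  bounce: vy ← 0.49·22.077 = 10.818
Arc 2: start y=0.000, vy=10.818 → t=2.205, apex=5.965, x_land=62.778, impact vy=-10.818
  bounce: vy ← 0.49·10.818 = 5.301
Arc 3: start y=0.000, vy=5.301 → t=1.081, apex=1.432, x_land=74.806, impact vy=-5.301
  bounce: vy ← 0.49·5.301 = 2.597
Arc 4: start y=0.000, vy=2.597 → t=0.530, apex=0.344, x_land=80.700, impact vy=-2.597
  bounce: vy ← 0.49·2.597 = 1.273
Arc 5: start y=0.000, vy=1.273 → t=0.259, apex=0.083, x_land=83.588, impact vy=-1.273
  bounce: vy ← 0.49·1.273 = 0.624
Arc 6: start y=0.000, vy=0.624 → t=0.127, apex=0.020, x_land=85.003, impact vy=-0.624
  bounce: vy ← 0.49·0.624 = 0.306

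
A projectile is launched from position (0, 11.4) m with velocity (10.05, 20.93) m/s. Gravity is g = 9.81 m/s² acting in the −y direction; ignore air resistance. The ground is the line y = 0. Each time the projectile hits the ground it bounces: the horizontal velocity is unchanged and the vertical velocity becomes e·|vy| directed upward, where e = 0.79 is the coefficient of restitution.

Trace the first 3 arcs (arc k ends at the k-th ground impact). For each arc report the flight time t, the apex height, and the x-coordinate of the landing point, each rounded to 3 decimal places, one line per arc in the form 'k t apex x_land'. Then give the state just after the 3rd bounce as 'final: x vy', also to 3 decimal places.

1 4.756 33.727 47.796
2 4.143 21.049 89.434
3 3.273 13.137 122.329
final: 122.329 12.683

Arc 1: start y=11.400, vy=20.930 → t=4.756, apex=33.727, x_land=47.796, impact vy=-25.724
  bounce: vy ← 0.79·25.724 = 20.322
Arc 2: start y=0.000, vy=20.322 → t=4.143, apex=21.049, x_land=89.434, impact vy=-20.322
  bounce: vy ← 0.79·20.322 = 16.054
Arc 3: start y=0.000, vy=16.054 → t=3.273, apex=13.137, x_land=122.329, impact vy=-16.054
  bounce: vy ← 0.79·16.054 = 12.683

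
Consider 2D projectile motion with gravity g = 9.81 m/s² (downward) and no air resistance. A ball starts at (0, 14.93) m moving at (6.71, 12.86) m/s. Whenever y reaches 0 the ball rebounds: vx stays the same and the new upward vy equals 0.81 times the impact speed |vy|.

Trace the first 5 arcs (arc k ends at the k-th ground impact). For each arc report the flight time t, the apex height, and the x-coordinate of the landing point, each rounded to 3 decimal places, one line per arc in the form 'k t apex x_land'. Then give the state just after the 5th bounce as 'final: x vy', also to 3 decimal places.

Arc 1: start y=14.930, vy=12.860 → t=3.493, apex=23.359, x_land=23.439, impact vy=-21.408
  bounce: vy ← 0.81·21.408 = 17.341
Arc 2: start y=0.000, vy=17.341 → t=3.535, apex=15.326, x_land=47.161, impact vy=-17.341
  bounce: vy ← 0.81·17.341 = 14.046
Arc 3: start y=0.000, vy=14.046 → t=2.864, apex=10.055, x_land=66.376, impact vy=-14.046
  bounce: vy ← 0.81·14.046 = 11.377
Arc 4: start y=0.000, vy=11.377 → t=2.319, apex=6.597, x_land=81.939, impact vy=-11.377
  bounce: vy ← 0.81·11.377 = 9.215
Arc 5: start y=0.000, vy=9.215 → t=1.879, apex=4.328, x_land=94.546, impact vy=-9.215
  bounce: vy ← 0.81·9.215 = 7.465

1 3.493 23.359 23.439
2 3.535 15.326 47.161
3 2.864 10.055 66.376
4 2.319 6.597 81.939
5 1.879 4.328 94.546
final: 94.546 7.465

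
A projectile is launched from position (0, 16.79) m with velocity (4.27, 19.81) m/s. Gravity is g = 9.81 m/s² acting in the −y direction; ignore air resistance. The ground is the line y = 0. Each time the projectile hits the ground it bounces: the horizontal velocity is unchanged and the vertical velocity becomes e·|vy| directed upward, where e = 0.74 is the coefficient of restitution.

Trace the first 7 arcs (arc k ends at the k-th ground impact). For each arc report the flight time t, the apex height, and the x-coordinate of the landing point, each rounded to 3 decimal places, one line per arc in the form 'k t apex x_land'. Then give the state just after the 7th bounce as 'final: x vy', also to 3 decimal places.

1 4.758 36.792 20.317
2 4.053 20.147 37.625
3 3.000 11.033 50.433
4 2.220 6.041 59.911
5 1.643 3.308 66.925
6 1.215 1.812 72.115
7 0.899 0.992 75.955
final: 75.955 3.265

Arc 1: start y=16.790, vy=19.810 → t=4.758, apex=36.792, x_land=20.317, impact vy=-26.867
  bounce: vy ← 0.74·26.867 = 19.882
Arc 2: start y=0.000, vy=19.882 → t=4.053, apex=20.147, x_land=37.625, impact vy=-19.882
  bounce: vy ← 0.74·19.882 = 14.713
Arc 3: start y=0.000, vy=14.713 → t=3.000, apex=11.033, x_land=50.433, impact vy=-14.713
  bounce: vy ← 0.74·14.713 = 10.887
Arc 4: start y=0.000, vy=10.887 → t=2.220, apex=6.041, x_land=59.911, impact vy=-10.887
  bounce: vy ← 0.74·10.887 = 8.057
Arc 5: start y=0.000, vy=8.057 → t=1.643, apex=3.308, x_land=66.925, impact vy=-8.057
  bounce: vy ← 0.74·8.057 = 5.962
Arc 6: start y=0.000, vy=5.962 → t=1.215, apex=1.812, x_land=72.115, impact vy=-5.962
  bounce: vy ← 0.74·5.962 = 4.412
Arc 7: start y=0.000, vy=4.412 → t=0.899, apex=0.992, x_land=75.955, impact vy=-4.412
  bounce: vy ← 0.74·4.412 = 3.265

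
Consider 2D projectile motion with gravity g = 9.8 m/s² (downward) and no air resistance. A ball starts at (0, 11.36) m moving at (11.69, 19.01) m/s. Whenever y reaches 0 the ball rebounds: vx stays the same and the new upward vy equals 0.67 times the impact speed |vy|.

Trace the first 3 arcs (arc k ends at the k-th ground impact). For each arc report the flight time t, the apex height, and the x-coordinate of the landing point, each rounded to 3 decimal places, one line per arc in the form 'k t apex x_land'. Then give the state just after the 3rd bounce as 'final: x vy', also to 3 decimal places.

1 4.406 29.798 51.504
2 3.304 13.376 90.133
3 2.214 6.005 116.014
final: 116.014 7.268

Arc 1: start y=11.360, vy=19.010 → t=4.406, apex=29.798, x_land=51.504, impact vy=-24.167
  bounce: vy ← 0.67·24.167 = 16.192
Arc 2: start y=0.000, vy=16.192 → t=3.304, apex=13.376, x_land=90.133, impact vy=-16.192
  bounce: vy ← 0.67·16.192 = 10.848
Arc 3: start y=0.000, vy=10.848 → t=2.214, apex=6.005, x_land=116.014, impact vy=-10.848
  bounce: vy ← 0.67·10.848 = 7.268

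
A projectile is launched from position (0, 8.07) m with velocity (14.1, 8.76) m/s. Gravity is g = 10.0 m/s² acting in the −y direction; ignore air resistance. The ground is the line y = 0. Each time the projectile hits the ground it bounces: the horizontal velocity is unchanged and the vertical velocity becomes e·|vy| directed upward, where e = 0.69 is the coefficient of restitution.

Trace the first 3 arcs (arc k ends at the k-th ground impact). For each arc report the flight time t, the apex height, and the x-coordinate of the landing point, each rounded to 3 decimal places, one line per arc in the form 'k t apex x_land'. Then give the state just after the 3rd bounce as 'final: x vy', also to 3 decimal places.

1 2.419 11.907 34.110
2 2.130 5.669 64.137
3 1.469 2.699 84.856
final: 84.856 5.069

Arc 1: start y=8.070, vy=8.760 → t=2.419, apex=11.907, x_land=34.110, impact vy=-15.432
  bounce: vy ← 0.69·15.432 = 10.648
Arc 2: start y=0.000, vy=10.648 → t=2.130, apex=5.669, x_land=64.137, impact vy=-10.648
  bounce: vy ← 0.69·10.648 = 7.347
Arc 3: start y=0.000, vy=7.347 → t=1.469, apex=2.699, x_land=84.856, impact vy=-7.347
  bounce: vy ← 0.69·7.347 = 5.069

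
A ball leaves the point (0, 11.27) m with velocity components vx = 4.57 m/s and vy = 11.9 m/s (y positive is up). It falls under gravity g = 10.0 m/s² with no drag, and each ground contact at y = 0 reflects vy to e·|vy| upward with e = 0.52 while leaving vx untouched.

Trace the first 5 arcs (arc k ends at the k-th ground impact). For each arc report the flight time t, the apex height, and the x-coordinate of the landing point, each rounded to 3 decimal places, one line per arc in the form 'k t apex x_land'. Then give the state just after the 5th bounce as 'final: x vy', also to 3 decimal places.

1 3.106 18.351 14.193
2 1.992 4.962 23.298
3 1.036 1.342 28.033
4 0.539 0.363 30.495
5 0.280 0.098 31.775
final: 31.775 0.728

Arc 1: start y=11.270, vy=11.900 → t=3.106, apex=18.351, x_land=14.193, impact vy=-19.158
  bounce: vy ← 0.52·19.158 = 9.962
Arc 2: start y=0.000, vy=9.962 → t=1.992, apex=4.962, x_land=23.298, impact vy=-9.962
  bounce: vy ← 0.52·9.962 = 5.180
Arc 3: start y=0.000, vy=5.180 → t=1.036, apex=1.342, x_land=28.033, impact vy=-5.180
  bounce: vy ← 0.52·5.180 = 2.694
Arc 4: start y=0.000, vy=2.694 → t=0.539, apex=0.363, x_land=30.495, impact vy=-2.694
  bounce: vy ← 0.52·2.694 = 1.401
Arc 5: start y=0.000, vy=1.401 → t=0.280, apex=0.098, x_land=31.775, impact vy=-1.401
  bounce: vy ← 0.52·1.401 = 0.728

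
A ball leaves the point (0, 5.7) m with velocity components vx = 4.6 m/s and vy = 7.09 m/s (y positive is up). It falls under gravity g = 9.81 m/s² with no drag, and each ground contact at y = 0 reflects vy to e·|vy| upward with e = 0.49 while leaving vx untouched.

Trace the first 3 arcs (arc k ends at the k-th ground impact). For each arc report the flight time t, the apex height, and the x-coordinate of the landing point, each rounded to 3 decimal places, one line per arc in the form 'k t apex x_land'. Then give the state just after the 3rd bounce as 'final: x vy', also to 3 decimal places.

1 2.021 8.262 9.295
2 1.272 1.984 15.145
3 0.623 0.476 18.012
final: 18.012 1.498

Arc 1: start y=5.700, vy=7.090 → t=2.021, apex=8.262, x_land=9.295, impact vy=-12.732
  bounce: vy ← 0.49·12.732 = 6.239
Arc 2: start y=0.000, vy=6.239 → t=1.272, apex=1.984, x_land=15.145, impact vy=-6.239
  bounce: vy ← 0.49·6.239 = 3.057
Arc 3: start y=0.000, vy=3.057 → t=0.623, apex=0.476, x_land=18.012, impact vy=-3.057
  bounce: vy ← 0.49·3.057 = 1.498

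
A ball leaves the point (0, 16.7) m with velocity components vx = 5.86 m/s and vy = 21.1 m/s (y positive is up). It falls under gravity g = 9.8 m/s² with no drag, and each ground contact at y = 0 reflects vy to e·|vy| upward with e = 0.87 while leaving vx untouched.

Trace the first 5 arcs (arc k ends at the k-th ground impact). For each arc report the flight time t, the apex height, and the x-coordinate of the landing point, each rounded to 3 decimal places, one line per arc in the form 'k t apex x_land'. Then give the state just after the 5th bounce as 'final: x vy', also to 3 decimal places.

1 4.989 39.415 29.237
2 4.935 29.833 58.156
3 4.293 22.581 83.315
4 3.735 17.091 105.203
5 3.250 12.936 124.246
final: 124.246 13.853

Arc 1: start y=16.700, vy=21.100 → t=4.989, apex=39.415, x_land=29.237, impact vy=-27.794
  bounce: vy ← 0.87·27.794 = 24.181
Arc 2: start y=0.000, vy=24.181 → t=4.935, apex=29.833, x_land=58.156, impact vy=-24.181
  bounce: vy ← 0.87·24.181 = 21.038
Arc 3: start y=0.000, vy=21.038 → t=4.293, apex=22.581, x_land=83.315, impact vy=-21.038
  bounce: vy ← 0.87·21.038 = 18.303
Arc 4: start y=0.000, vy=18.303 → t=3.735, apex=17.091, x_land=105.203, impact vy=-18.303
  bounce: vy ← 0.87·18.303 = 15.923
Arc 5: start y=0.000, vy=15.923 → t=3.250, apex=12.936, x_land=124.246, impact vy=-15.923
  bounce: vy ← 0.87·15.923 = 13.853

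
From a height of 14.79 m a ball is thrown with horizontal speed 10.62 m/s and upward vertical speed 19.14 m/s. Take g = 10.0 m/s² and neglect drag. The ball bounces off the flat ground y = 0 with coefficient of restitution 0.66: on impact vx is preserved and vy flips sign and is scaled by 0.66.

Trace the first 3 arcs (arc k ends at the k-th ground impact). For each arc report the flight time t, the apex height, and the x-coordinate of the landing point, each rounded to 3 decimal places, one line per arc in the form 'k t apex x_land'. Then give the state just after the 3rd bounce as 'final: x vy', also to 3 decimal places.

Arc 1: start y=14.790, vy=19.140 → t=4.487, apex=33.107, x_land=47.654, impact vy=-25.732
  bounce: vy ← 0.66·25.732 = 16.983
Arc 2: start y=0.000, vy=16.983 → t=3.397, apex=14.421, x_land=83.726, impact vy=-16.983
  bounce: vy ← 0.66·16.983 = 11.209
Arc 3: start y=0.000, vy=11.209 → t=2.242, apex=6.282, x_land=107.534, impact vy=-11.209
  bounce: vy ← 0.66·11.209 = 7.398

1 4.487 33.107 47.654
2 3.397 14.421 83.726
3 2.242 6.282 107.534
final: 107.534 7.398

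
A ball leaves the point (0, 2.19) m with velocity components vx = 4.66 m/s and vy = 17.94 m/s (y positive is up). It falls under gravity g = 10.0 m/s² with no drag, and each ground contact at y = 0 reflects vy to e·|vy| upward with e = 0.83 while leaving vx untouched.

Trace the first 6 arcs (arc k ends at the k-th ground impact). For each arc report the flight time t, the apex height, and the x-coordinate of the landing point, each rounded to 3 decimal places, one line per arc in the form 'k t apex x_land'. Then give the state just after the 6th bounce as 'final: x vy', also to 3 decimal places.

Arc 1: start y=2.190, vy=17.940 → t=3.706, apex=18.282, x_land=17.271, impact vy=-19.122
  bounce: vy ← 0.83·19.122 = 15.871
Arc 2: start y=0.000, vy=15.871 → t=3.174, apex=12.595, x_land=32.063, impact vy=-15.871
  bounce: vy ← 0.83·15.871 = 13.173
Arc 3: start y=0.000, vy=13.173 → t=2.635, apex=8.676, x_land=44.340, impact vy=-13.173
  bounce: vy ← 0.83·13.173 = 10.934
Arc 4: start y=0.000, vy=10.934 → t=2.187, apex=5.977, x_land=54.530, impact vy=-10.934
  bounce: vy ← 0.83·10.934 = 9.075
Arc 5: start y=0.000, vy=9.075 → t=1.815, apex=4.118, x_land=62.988, impact vy=-9.075
  bounce: vy ← 0.83·9.075 = 7.532
Arc 6: start y=0.000, vy=7.532 → t=1.506, apex=2.837, x_land=70.008, impact vy=-7.532
  bounce: vy ← 0.83·7.532 = 6.252

1 3.706 18.282 17.271
2 3.174 12.595 32.063
3 2.635 8.676 44.340
4 2.187 5.977 54.530
5 1.815 4.118 62.988
6 1.506 2.837 70.008
final: 70.008 6.252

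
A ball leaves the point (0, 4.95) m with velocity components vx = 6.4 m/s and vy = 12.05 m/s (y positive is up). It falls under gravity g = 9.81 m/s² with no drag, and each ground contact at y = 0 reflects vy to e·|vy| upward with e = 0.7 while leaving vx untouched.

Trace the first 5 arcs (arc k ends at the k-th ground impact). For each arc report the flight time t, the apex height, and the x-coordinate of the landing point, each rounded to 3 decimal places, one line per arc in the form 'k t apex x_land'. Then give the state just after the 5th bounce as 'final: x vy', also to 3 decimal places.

Arc 1: start y=4.950, vy=12.050 → t=2.815, apex=12.351, x_land=18.017, impact vy=-15.567
  bounce: vy ← 0.7·15.567 = 10.897
Arc 2: start y=0.000, vy=10.897 → t=2.222, apex=6.052, x_land=32.235, impact vy=-10.897
  bounce: vy ← 0.7·10.897 = 7.628
Arc 3: start y=0.000, vy=7.628 → t=1.555, apex=2.965, x_land=42.187, impact vy=-7.628
  bounce: vy ← 0.7·7.628 = 5.339
Arc 4: start y=0.000, vy=5.339 → t=1.089, apex=1.453, x_land=49.154, impact vy=-5.339
  bounce: vy ← 0.7·5.339 = 3.738
Arc 5: start y=0.000, vy=3.738 → t=0.762, apex=0.712, x_land=54.031, impact vy=-3.738
  bounce: vy ← 0.7·3.738 = 2.616

1 2.815 12.351 18.017
2 2.222 6.052 32.235
3 1.555 2.965 42.187
4 1.089 1.453 49.154
5 0.762 0.712 54.031
final: 54.031 2.616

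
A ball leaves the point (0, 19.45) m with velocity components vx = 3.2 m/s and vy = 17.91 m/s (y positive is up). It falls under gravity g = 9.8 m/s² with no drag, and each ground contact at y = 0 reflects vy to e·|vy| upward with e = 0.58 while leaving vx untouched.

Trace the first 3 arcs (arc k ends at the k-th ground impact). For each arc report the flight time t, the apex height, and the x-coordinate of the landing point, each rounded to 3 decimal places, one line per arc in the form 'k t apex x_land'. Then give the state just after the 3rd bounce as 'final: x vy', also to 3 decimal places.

Arc 1: start y=19.450, vy=17.910 → t=4.531, apex=35.816, x_land=14.500, impact vy=-26.495
  bounce: vy ← 0.58·26.495 = 15.367
Arc 2: start y=0.000, vy=15.367 → t=3.136, apex=12.048, x_land=24.535, impact vy=-15.367
  bounce: vy ← 0.58·15.367 = 8.913
Arc 3: start y=0.000, vy=8.913 → t=1.819, apex=4.053, x_land=30.356, impact vy=-8.913
  bounce: vy ← 0.58·8.913 = 5.170

1 4.531 35.816 14.500
2 3.136 12.048 24.535
3 1.819 4.053 30.356
final: 30.356 5.170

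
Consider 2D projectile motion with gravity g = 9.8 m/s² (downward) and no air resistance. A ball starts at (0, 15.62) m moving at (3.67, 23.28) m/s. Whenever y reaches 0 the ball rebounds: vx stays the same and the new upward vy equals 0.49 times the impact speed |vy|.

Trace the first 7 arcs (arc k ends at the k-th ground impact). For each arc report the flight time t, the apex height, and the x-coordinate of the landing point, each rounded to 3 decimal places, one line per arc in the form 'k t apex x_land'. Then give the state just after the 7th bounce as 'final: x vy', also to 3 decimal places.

Arc 1: start y=15.620, vy=23.280 → t=5.347, apex=43.271, x_land=19.624, impact vy=-29.122
  bounce: vy ← 0.49·29.122 = 14.270
Arc 2: start y=0.000, vy=14.270 → t=2.912, apex=10.389, x_land=30.312, impact vy=-14.270
  bounce: vy ← 0.49·14.270 = 6.992
Arc 3: start y=0.000, vy=6.992 → t=1.427, apex=2.494, x_land=35.549, impact vy=-6.992
  bounce: vy ← 0.49·6.992 = 3.426
Arc 4: start y=0.000, vy=3.426 → t=0.699, apex=0.599, x_land=38.115, impact vy=-3.426
  bounce: vy ← 0.49·3.426 = 1.679
Arc 5: start y=0.000, vy=1.679 → t=0.343, apex=0.144, x_land=39.373, impact vy=-1.679
  bounce: vy ← 0.49·1.679 = 0.823
Arc 6: start y=0.000, vy=0.823 → t=0.168, apex=0.035, x_land=39.989, impact vy=-0.823
  bounce: vy ← 0.49·0.823 = 0.403
Arc 7: start y=0.000, vy=0.403 → t=0.082, apex=0.008, x_land=40.291, impact vy=-0.403
  bounce: vy ← 0.49·0.403 = 0.198

1 5.347 43.271 19.624
2 2.912 10.389 30.312
3 1.427 2.494 35.549
4 0.699 0.599 38.115
5 0.343 0.144 39.373
6 0.168 0.035 39.989
7 0.082 0.008 40.291
final: 40.291 0.198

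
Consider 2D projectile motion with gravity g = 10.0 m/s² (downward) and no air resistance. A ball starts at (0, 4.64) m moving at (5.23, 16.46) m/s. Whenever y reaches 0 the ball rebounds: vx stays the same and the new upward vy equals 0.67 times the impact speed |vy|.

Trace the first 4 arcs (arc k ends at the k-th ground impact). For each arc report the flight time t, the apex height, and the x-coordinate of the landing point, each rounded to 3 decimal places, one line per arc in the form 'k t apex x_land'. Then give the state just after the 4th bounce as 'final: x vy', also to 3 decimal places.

1 3.553 18.187 18.583
2 2.556 8.164 31.949
3 1.712 3.665 40.904
4 1.147 1.645 46.904
final: 46.904 3.843

Arc 1: start y=4.640, vy=16.460 → t=3.553, apex=18.187, x_land=18.583, impact vy=-19.072
  bounce: vy ← 0.67·19.072 = 12.778
Arc 2: start y=0.000, vy=12.778 → t=2.556, apex=8.164, x_land=31.949, impact vy=-12.778
  bounce: vy ← 0.67·12.778 = 8.561
Arc 3: start y=0.000, vy=8.561 → t=1.712, apex=3.665, x_land=40.904, impact vy=-8.561
  bounce: vy ← 0.67·8.561 = 5.736
Arc 4: start y=0.000, vy=5.736 → t=1.147, apex=1.645, x_land=46.904, impact vy=-5.736
  bounce: vy ← 0.67·5.736 = 3.843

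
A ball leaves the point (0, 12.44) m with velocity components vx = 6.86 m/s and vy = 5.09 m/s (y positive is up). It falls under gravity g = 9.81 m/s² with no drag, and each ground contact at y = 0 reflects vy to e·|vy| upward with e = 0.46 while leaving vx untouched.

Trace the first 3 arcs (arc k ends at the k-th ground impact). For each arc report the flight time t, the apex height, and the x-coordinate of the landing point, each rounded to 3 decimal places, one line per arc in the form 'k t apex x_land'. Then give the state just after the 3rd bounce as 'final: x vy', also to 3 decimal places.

Arc 1: start y=12.440, vy=5.090 → t=2.194, apex=13.760, x_land=15.049, impact vy=-16.431
  bounce: vy ← 0.46·16.431 = 7.558
Arc 2: start y=0.000, vy=7.558 → t=1.541, apex=2.912, x_land=25.620, impact vy=-7.558
  bounce: vy ← 0.46·7.558 = 3.477
Arc 3: start y=0.000, vy=3.477 → t=0.709, apex=0.616, x_land=30.483, impact vy=-3.477
  bounce: vy ← 0.46·3.477 = 1.599

1 2.194 13.760 15.049
2 1.541 2.912 25.620
3 0.709 0.616 30.483
final: 30.483 1.599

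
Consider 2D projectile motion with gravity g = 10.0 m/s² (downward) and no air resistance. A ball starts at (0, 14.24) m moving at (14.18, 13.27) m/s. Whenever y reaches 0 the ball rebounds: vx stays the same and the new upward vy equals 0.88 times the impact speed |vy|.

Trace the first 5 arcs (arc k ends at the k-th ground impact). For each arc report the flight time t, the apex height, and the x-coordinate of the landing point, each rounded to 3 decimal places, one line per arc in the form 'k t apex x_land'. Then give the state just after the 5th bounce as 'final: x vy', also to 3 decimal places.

Arc 1: start y=14.240, vy=13.270 → t=3.474, apex=23.045, x_land=49.259, impact vy=-21.468
  bounce: vy ← 0.88·21.468 = 18.892
Arc 2: start y=0.000, vy=18.892 → t=3.778, apex=17.846, x_land=102.837, impact vy=-18.892
  bounce: vy ← 0.88·18.892 = 16.625
Arc 3: start y=0.000, vy=16.625 → t=3.325, apex=13.820, x_land=149.986, impact vy=-16.625
  bounce: vy ← 0.88·16.625 = 14.630
Arc 4: start y=0.000, vy=14.630 → t=2.926, apex=10.702, x_land=191.477, impact vy=-14.630
  bounce: vy ← 0.88·14.630 = 12.875
Arc 5: start y=0.000, vy=12.875 → t=2.575, apex=8.288, x_land=227.989, impact vy=-12.875
  bounce: vy ← 0.88·12.875 = 11.330

1 3.474 23.045 49.259
2 3.778 17.846 102.837
3 3.325 13.820 149.986
4 2.926 10.702 191.477
5 2.575 8.288 227.989
final: 227.989 11.330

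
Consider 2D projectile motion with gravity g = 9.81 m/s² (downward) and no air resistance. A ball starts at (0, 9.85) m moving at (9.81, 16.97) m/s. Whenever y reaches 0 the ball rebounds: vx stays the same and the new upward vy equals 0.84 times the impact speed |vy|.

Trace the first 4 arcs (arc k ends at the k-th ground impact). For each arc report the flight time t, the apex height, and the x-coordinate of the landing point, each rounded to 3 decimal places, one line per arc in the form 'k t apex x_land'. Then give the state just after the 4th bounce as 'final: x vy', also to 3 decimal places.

Arc 1: start y=9.850, vy=16.970 → t=3.966, apex=24.528, x_land=38.907, impact vy=-21.937
  bounce: vy ← 0.84·21.937 = 18.427
Arc 2: start y=0.000, vy=18.427 → t=3.757, apex=17.307, x_land=75.762, impact vy=-18.427
  bounce: vy ← 0.84·18.427 = 15.479
Arc 3: start y=0.000, vy=15.479 → t=3.156, apex=12.212, x_land=106.719, impact vy=-15.479
  bounce: vy ← 0.84·15.479 = 13.002
Arc 4: start y=0.000, vy=13.002 → t=2.651, apex=8.617, x_land=132.724, impact vy=-13.002
  bounce: vy ← 0.84·13.002 = 10.922

1 3.966 24.528 38.907
2 3.757 17.307 75.762
3 3.156 12.212 106.719
4 2.651 8.617 132.724
final: 132.724 10.922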